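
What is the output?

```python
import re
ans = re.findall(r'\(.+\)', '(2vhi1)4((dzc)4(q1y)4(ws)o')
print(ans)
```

['(2vhi1)4((dzc)4(q1y)4(ws)']

Matches: at [0:25] → '(2vhi1)4((dzc)4(q1y)4(ws)'.
`findall` yields the raw match text (1 of them) because the pattern has no groups.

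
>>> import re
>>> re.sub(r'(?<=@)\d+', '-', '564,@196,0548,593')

The lookaround is zero-width — it requires the adjacent text to match without consuming it, so the asserted text isn't part of the match.
Matches: at [5:8] → '196'.
`sub` substitutes '-' at each match site.

'564,@-,0548,593'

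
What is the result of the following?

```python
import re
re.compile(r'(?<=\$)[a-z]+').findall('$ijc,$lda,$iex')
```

['ijc', 'lda', 'iex']

Lookahead/lookbehind check context without consuming it, so the matched span excludes the asserted characters.
Since nothing is captured, `findall` lists the 3 matched substrings directly.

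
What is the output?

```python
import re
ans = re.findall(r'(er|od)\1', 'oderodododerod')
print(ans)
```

`\1` has to match the exact text group 1 already captured.
One capturing group, so `findall` returns just the captured substring from the one match — 1 in all.

['od']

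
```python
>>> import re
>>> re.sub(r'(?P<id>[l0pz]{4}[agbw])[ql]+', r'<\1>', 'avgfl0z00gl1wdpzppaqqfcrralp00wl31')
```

'avgfl<0z00g>1wd<pzppa>fcrra<lp00w>31'

The replacement refers to a captured group, so each match is rewritten using its own captured text.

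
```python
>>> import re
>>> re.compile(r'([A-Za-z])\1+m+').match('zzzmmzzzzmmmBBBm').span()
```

`match` is anchored at position 0; if the pattern doesn't fit there, it returns None.
The match spans [0:5] → 'zzzmm'.

(0, 5)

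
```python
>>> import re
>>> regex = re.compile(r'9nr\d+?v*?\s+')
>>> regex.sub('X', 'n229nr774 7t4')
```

'n22X7t4'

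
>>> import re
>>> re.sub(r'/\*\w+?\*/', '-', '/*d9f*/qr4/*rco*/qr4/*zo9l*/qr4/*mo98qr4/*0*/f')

`sub` substitutes '-' at each match site.

'-qr4-qr4-qr4/*mo98qr4-f'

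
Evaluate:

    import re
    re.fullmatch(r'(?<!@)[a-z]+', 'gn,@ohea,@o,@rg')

`re.fullmatch` is like wrapping the pattern in `^…$` (in single-line mode).
Here there's no way to consume every character, so the call returns None.

None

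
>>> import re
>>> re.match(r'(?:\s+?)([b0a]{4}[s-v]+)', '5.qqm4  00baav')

None

This matches one or more of whitespace (lazy) (non-capturing group); then exactly 4 of one of [b0a], then one or more of a character in [s-v] (captured).
`re.match` won't scan ahead — the pattern has to work from the very first character.
Here the string doesn't start with a match, so the call returns None.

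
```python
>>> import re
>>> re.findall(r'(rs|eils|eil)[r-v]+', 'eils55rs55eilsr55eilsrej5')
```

['eil', 'eils', 'eils']

Alternation tries branches left to right and keeps the first one that lets the overall match succeed at that position.
`findall` collects group 1 from each match (3 total).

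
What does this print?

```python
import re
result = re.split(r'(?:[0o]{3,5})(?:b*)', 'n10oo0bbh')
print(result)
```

['n1', 'h']

The pattern matches 3 to 5 of one of [0o] (non-capturing group); then zero or more of a literal 'b' (non-capturing group).
Matches to split on: at [2:8] → '0oo0bb'.
The string is cut at each match, leaving 2 pieces.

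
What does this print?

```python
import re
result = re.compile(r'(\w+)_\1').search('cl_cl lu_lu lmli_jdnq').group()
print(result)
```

cl_cl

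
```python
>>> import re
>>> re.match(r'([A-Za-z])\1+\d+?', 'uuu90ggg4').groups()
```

The match spans [0:4] → 'uuu9'.
Captured: group 1 = 'u'.

('u',)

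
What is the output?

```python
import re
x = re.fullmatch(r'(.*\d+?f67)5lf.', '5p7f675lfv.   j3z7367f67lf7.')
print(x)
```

None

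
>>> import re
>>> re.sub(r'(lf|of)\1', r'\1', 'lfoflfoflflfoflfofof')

'lfoflfoflfoflfof'

The backreference `\1` re-matches whatever the first group consumed, character for character.
Matches: at [8:12] → 'lflf'; at [16:20] → 'ofof'.
Each match is replaced using the text its own group 1 captured.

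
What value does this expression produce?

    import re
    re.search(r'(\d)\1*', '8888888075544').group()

'8888888'

After group 1 captures some text, `\1` only succeeds where that same text appears again.
`re.search` tries every starting position until one works.
The match spans [0:7] → '8888888'.
Captured: group 1 = '8'.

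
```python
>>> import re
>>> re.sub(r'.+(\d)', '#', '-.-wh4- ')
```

'#- '

This matches one or more of any character; then a digit (captured).
Every occurrence is swapped for '#'.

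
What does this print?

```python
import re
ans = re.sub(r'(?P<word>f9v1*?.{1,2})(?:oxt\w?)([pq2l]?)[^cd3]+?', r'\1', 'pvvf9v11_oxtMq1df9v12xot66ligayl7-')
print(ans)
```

pvvf9v11_df9v12xot66ligayl7-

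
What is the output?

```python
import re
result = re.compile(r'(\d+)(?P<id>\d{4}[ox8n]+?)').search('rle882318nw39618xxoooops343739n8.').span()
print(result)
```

This matches one or more of a digit (captured); then exactly 4 of a digit, then one or more of one of [ox8n] (lazy) (captured as 'id').
Unlike `match`, `search` isn't anchored — it looks for the pattern anywhere in the string.
The match spans [3:10] → '882318n'.
Captured: group 1 = '88', group 2 = '2318n'.

(3, 10)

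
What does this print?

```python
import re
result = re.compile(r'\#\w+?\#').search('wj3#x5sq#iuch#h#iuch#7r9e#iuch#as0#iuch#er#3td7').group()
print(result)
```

#x5sq#

The match spans [3:9] → '#x5sq#'.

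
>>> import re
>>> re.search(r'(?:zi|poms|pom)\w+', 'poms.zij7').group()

The match spans [0:4] → 'poms'.

'poms'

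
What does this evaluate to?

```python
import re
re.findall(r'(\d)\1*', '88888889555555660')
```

['8', '9', '5', '6', '0']

The backreference `\1` re-matches whatever the first group consumed, character for character.
Matches: at [0:7] match '8888888', group 1 = '8'; at [7:8] match '9', group 1 = '9'; at [8:14] match '555555', group 1 = '5'; at [14:16] match '66', group 1 = '6'; at [16:17] match '0', group 1 = '0'.
`findall` collects group 1 from each match (5 total).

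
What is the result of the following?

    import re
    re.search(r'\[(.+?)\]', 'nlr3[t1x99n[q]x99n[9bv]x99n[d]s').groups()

('t1x99n[q',)

A `+?`/`*?`/`{m,n}?` starts at its minimum and grows only as far as needed for what follows to match.
`re.search` tries every starting position until one works.
The match spans [4:14] → '[t1x99n[q]'.
Captured: group 1 = 't1x99n[q'.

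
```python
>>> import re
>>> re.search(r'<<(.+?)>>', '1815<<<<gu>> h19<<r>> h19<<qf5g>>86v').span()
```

(4, 12)

Lazy quantifiers expand one character at a time until the remainder of the pattern can match.
The match spans [4:12] → '<<<<gu>>'.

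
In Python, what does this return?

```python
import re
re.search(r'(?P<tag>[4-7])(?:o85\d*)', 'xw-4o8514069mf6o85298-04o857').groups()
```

Pattern: a character in [4-7] (captured as 'tag'); then the literal 'o85', then zero or more of a digit (non-capturing group).
`re.search` tries every starting position until one works.
The match spans [3:12] → '4o8514069'.
Captured: group 1 = '4'.

('4',)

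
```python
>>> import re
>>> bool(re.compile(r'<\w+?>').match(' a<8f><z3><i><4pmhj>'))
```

`re.match` only tries the pattern at the start of the string.
Here the string doesn't start with a match, so the call returns None, and `bool(None)` is False.

False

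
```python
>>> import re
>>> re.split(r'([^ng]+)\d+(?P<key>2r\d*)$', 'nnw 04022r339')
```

This matches one or more of any character except [ng] (captured); then one or more of a digit; then the literal '2r', then zero or more of a digit (captured as 'key'); then anchored at the end.
Matches to split on: at [2:13] → 'w 04022r339'.
Because the pattern has a capturing group, `split` also inserts each captured text between the pieces.

['nn', 'w 040', '2r339', '']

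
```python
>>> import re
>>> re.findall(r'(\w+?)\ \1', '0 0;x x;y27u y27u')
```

After group 1 captures some text, `\1` only succeeds where that same text appears again.
Because there's exactly one group, `findall` drops the full match and keeps group 1 from each hit.

['0', 'x', 'y27u']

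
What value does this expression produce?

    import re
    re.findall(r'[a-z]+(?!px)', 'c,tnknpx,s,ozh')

['c', 'tnknpx', 's', 'ozh']

`(?!…)`/`(?<!…)` only lets a position through if the neighbouring text does NOT match; no characters are consumed.
Scanning left to right: at [0:1] → 'c'; at [2:8] → 'tnknpx'; at [9:10] → 's'; at [11:14] → 'ozh'.
Since nothing is captured, `findall` lists the 4 matched substrings directly.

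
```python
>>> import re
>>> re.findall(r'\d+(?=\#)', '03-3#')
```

Lookahead/lookbehind check context without consuming it, so the matched span excludes the asserted characters.
Scanning left to right: at [3:4] → '3'.
Since nothing is captured, `findall` lists the 1 matched substring directly.

['3']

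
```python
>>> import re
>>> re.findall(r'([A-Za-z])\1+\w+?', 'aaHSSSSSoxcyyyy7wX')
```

`\1` has to match the exact text group 1 already captured.
Walking the string: at [0:3] match 'aaH', group 1 = 'a'; at [3:9] match 'SSSSSo', group 1 = 'S'; at [11:16] match 'yyyy7', group 1 = 'y'.
One capturing group, so `findall` returns just the captured substring from each match — 3 in all.

['a', 'S', 'y']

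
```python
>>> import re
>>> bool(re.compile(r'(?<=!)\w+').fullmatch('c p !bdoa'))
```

The positive lookaround only admits positions where the adjacent text matches; those characters stay outside the span.
For `fullmatch`, every character of the input must be accounted for by the pattern.
Here there's no way to consume every character, so the call returns None, and `bool(None)` is False.

False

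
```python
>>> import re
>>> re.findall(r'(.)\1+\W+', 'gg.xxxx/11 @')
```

The backreference `\1` re-matches whatever the first group consumed, character for character.
Scanning left to right: at [0:3] match 'gg.', group 1 = 'g'; at [3:8] match 'xxxx/', group 1 = 'x'; at [8:12] match '11 @', group 1 = '1'.
Because there's exactly one group, `findall` drops the full match and keeps group 1 from each hit.

['g', 'x', '1']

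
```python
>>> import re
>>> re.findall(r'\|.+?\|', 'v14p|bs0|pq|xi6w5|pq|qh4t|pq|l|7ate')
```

['|bs0|', '|xi6w5|', '|qh4t|', '|l|']

A `+?`/`*?`/`{m,n}?` starts at its minimum and grows only as far as needed for what follows to match.
Walking the string: at [4:9] → '|bs0|'; at [11:18] → '|xi6w5|'; at [20:26] → '|qh4t|'; at [28:31] → '|l|'.
No capturing groups, so `findall` returns the 4 full match strings.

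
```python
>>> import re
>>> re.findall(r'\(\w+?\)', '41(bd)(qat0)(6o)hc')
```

Since nothing is captured, `findall` lists the 3 matched substrings directly.

['(bd)', '(qat0)', '(6o)']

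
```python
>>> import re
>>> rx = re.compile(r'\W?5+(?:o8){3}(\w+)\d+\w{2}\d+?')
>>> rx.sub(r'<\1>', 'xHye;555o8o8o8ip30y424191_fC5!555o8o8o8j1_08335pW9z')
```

The pattern matches optionally a non-word character, then one or more of a literal '5', then the literal 'o8' repeated 3 times; then one or more of a word character (captured); then one or more of a digit, then exactly 2 of a word character, then one or more of a digit (lazy).
Matches: at [4:25] → ';555o8o8o8ip30y424191'; at [29:50] → '!555o8o8o8j1_08335pW9'.
Each match is replaced using the text its own group 1 captured.

'xHye<ip30y42>_fC5<j1_0833>z'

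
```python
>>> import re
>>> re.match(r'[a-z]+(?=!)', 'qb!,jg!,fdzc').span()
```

(0, 2)

The lookaround is zero-width — it requires the adjacent text to match without consuming it, so the asserted text isn't part of the match.
`re.match` won't scan ahead — the pattern has to work from the very first character.
The match spans [0:2] → 'qb'.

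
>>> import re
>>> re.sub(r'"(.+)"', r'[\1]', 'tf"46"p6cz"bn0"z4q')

'tf[46"p6cz"bn0]z4q'

Matches: at [2:15] → '"46"p6cz"bn0"'.
`\1` in the replacement pulls in group 1's text for each match.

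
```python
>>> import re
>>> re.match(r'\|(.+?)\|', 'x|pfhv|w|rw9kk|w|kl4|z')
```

`match` is anchored at position 0; if the pattern doesn't fit there, it returns None.
Here the pattern fails at index 0, so the call returns None.

None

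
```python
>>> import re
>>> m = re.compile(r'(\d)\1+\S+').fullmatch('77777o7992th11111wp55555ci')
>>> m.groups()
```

('7',)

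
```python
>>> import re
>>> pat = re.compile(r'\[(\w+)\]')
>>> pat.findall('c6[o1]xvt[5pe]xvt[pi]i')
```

['o1', '5pe', 'pi']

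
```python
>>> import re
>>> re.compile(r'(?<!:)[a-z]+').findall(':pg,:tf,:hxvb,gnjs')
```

['g', 'f', 'xvb', 'gnjs']

The negative lookahead/lookbehind blocks any match where the forbidden context is present.
Matches: at [2:3] → 'g'; at [6:7] → 'f'; at [10:13] → 'xvb'; at [14:18] → 'gnjs'.
Since nothing is captured, `findall` lists the 4 matched substrings directly.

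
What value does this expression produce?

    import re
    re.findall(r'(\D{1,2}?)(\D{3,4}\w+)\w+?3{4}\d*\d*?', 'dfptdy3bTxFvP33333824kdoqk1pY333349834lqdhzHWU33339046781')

[('d', 'fptdy3bTxFvP33333824kdoqk1pY333349834lqdhzHW')]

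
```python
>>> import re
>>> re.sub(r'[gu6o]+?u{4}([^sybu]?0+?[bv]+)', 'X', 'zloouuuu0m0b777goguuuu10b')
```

Pattern: one or more of one of [gu6o] (lazy), then exactly 4 of the literal 'u'; then optionally any character except [sybu], then one or more of a literal '0' (lazy), then one or more of one of [bv] (captured).
Matches: at [15:25] → 'goguuuu10b'.
`sub` substitutes 'X' at each match site.

'zloouuuu0m0b777X'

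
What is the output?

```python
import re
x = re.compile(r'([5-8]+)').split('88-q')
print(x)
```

['', '88', '-q']

This matches one or more of a character in [5-8] (captured).
Matches to split on: at [0:2] → '88'.
The group in the pattern means `split` returns the separators' captures alongside the pieces.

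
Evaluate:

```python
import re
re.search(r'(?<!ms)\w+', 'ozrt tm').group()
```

'ozrt'

Because the assertion is negative and zero-width, positions next to the forbidden text are skipped.
Unlike `match`, `search` isn't anchored — it looks for the pattern anywhere in the string.
The match spans [0:4] → 'ozrt'.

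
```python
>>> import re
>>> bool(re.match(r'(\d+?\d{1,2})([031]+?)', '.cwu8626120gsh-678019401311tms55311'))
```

The pattern matches one or more of a digit (lazy), then 1 to 2 of a digit (captured); then one or more of one of [031] (lazy) (captured).
With `match`, the pattern is implicitly anchored at the beginning.
Here the string doesn't start with a match, so the call returns None, and `bool(None)` is False.

False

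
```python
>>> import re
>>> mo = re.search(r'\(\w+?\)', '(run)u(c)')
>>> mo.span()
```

`re.search` tries every starting position until one works.
The match spans [0:5] → '(run)'.

(0, 5)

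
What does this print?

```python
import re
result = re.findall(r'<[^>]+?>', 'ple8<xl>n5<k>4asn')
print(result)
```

`findall` yields the raw match text (2 of them) because the pattern has no groups.

['<xl>', '<k>']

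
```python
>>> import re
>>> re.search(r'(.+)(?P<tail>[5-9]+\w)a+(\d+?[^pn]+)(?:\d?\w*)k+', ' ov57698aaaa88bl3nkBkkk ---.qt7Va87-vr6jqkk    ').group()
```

' ov57698aaaa88bl3nkBkkk ---.qt7Va87-vr6jqkk'

Pattern: one or more of any character (captured); then one or more of a character in [5-9], then a word character (captured as 'tail'); then one or more of a literal 'a'; then one or more of a digit (lazy), then one or more of any character except [pn] (captured); then optionally a digit, then zero or more of a word character (non-capturing group); then one or more of a literal 'k'.
`re.search` scans for the first position where the pattern succeeds.
The match spans [0:43] → ' ov57698aaaa88bl3nkBkkk ---.qt7Va87-vr6jqkk'.
Captured: group 1 = ' ov57698aaaa88bl3nkBkkk ---.qt', group 2 = '7V', group 3 = '87-vr6jqk'.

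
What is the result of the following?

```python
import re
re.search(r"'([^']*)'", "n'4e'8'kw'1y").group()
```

The match spans [1:5] → "'4e'".

"'4e'"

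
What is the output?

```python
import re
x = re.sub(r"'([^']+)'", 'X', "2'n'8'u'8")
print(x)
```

Matches: at [1:4] → "'n'"; at [5:8] → "'u'".
Each match is replaced by 'X'.

2X8X8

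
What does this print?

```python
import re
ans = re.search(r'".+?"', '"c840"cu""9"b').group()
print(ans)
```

The `?` after the quantifier makes it lazy — it takes as little as possible before letting the rest of the pattern try.
`re.search` scans for the first position where the pattern succeeds.
The match spans [0:6] → '"c840"'.

"c840"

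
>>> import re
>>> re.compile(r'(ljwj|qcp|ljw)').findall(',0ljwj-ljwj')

The regex engine tests alternatives in the order written; an earlier branch that matches wins even if a later one would match more.
Scanning left to right: at [2:6] match 'ljwj', group 1 = 'ljwj'; at [7:11] match 'ljwj', group 1 = 'ljwj'.
`findall` collects group 1 from each match (2 total).

['ljwj', 'ljwj']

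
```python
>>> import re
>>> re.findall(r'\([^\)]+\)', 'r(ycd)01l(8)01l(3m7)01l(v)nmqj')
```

Walking the string: at [1:6] → '(ycd)'; at [9:12] → '(8)'; at [15:20] → '(3m7)'; at [23:26] → '(v)'.
`findall` yields the raw match text (4 of them) because the pattern has no groups.

['(ycd)', '(8)', '(3m7)', '(v)']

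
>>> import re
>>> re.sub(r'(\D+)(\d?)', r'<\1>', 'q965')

'<q>65'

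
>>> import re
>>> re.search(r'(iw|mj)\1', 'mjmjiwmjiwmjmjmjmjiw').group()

'mjmj'

The backreference `\1` re-matches whatever the first group consumed, character for character.
`re.search` tries every starting position until one works.
The match spans [0:4] → 'mjmj'.
Captured: group 1 = 'mj'.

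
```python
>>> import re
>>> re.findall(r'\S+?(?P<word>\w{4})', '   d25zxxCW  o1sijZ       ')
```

['25zx', '1sij']

This matches one or more of a non-whitespace character (lazy); then exactly 4 of a word character (captured as 'word').
The `?` after the quantifier makes it lazy — it takes as little as possible before letting the rest of the pattern try.
Matches: at [3:8] match 'd25zx', group 1 = '25zx'; at [13:18] match 'o1sij', group 1 = '1sij'.
With a single group, `findall` returns only what that group captured — 2 items.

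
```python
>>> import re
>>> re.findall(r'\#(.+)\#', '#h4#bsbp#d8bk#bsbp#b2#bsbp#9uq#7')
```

['h4#bsbp#d8bk#bsbp#b2#bsbp#9uq']

One capturing group, so `findall` returns just the captured substring from the one match — 1 in all.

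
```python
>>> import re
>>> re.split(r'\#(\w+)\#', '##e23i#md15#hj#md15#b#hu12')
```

The group in the pattern means `split` returns the separators' captures alongside the pieces.

['#', 'e23i', 'md15', 'hj', 'md15', 'b', 'hu12']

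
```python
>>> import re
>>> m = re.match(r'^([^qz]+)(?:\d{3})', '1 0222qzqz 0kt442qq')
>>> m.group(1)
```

This matches anchored at the start of the string; then one or more of any character except [qz] (captured); then exactly 3 of a digit (non-capturing group).
`re.match` won't scan ahead — the pattern has to work from the very first character.
The match spans [0:6] → '1 0222'.
Captured: group 1 = '1 0'.

'1 0'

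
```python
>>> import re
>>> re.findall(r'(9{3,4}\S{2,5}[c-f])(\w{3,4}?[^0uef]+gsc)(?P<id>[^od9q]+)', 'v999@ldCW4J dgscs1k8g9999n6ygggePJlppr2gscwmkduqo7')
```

Pattern: 3 to 4 of a literal '9', then 2 to 5 of a non-whitespace character, then a character in [c-f] (captured); then 3 to 4 of a word character (lazy), then one or more of any character except [0uef], then the literal 'gsc' (captured); then one or more of any character except [od9q] (captured as 'id').
Scanning left to right: at [1:21] match '999@ldCW4J dgscs1k8g', groups = ('999@ld', 'CW4J dgsc', 's1k8g').
Multiple groups make `findall` return tuples — one 3-tuple for the one match.

[('999@ld', 'CW4J dgsc', 's1k8g')]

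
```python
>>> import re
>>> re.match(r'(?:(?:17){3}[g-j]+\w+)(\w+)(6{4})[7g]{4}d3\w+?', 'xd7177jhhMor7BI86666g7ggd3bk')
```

The pattern matches the literal '17' repeated 3 times, then one or more of a character in [g-j], then one or more of a word character (non-capturing group); then one or more of a word character (captured); then exactly 4 of a literal '6' (captured); then exactly 4 of one of [7g], then the literal 'd3'; then one or more of a word character (lazy).
`re.match` won't scan ahead — the pattern has to work from the very first character.
Here position 0 doesn't satisfy it, so the call returns None.

None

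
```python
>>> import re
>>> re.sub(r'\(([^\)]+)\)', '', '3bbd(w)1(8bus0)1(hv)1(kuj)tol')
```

Matches: at [4:7] → '(w)'; at [8:15] → '(8bus0)'; at [16:20] → '(hv)'; at [21:26] → '(kuj)'.
Each match is replaced by ''.

'3bbd111tol'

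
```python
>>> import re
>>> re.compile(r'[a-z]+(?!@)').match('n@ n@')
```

`(?!…)`/`(?<!…)` only lets a position through if the neighbouring text does NOT match; no characters are consumed.
`re.match` won't scan ahead — the pattern has to work from the very first character.
Here the string doesn't start with a match, so the call returns None.

None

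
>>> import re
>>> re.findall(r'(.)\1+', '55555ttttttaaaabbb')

['5', 't', 'a', 'b']

After group 1 captures some text, `\1` only succeeds where that same text appears again.
Scanning left to right: at [0:5] match '55555', group 1 = '5'; at [5:11] match 'tttttt', group 1 = 't'; at [11:15] match 'aaaa', group 1 = 'a'; at [15:18] match 'bbb', group 1 = 'b'.
Because there's exactly one group, `findall` drops the full match and keeps group 1 from each hit.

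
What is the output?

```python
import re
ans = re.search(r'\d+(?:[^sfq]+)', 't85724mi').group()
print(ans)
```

85724mi

The match spans [1:8] → '85724mi'.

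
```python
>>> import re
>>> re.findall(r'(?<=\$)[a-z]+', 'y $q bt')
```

['q']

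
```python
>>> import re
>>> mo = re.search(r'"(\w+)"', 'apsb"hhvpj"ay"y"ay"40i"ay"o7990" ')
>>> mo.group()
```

`search` walks the string left to right and returns the first match it finds.
The match spans [4:11] → '"hhvpj"'.
Captured: group 1 = 'hhvpj'.

'"hhvpj"'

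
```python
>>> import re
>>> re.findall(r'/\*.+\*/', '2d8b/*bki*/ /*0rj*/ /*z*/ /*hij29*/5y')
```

Since nothing is captured, `findall` lists the 1 matched substring directly.

['/*bki*/ /*0rj*/ /*z*/ /*hij29*/']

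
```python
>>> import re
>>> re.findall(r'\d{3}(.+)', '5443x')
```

['3x']

This matches exactly 3 of a digit; then one or more of any character (captured).
Matches: at [0:5] match '5443x', group 1 = '3x'.
`findall` collects group 1 from the one match (1 total).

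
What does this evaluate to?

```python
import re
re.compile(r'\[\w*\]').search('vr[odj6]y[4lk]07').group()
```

The match spans [2:8] → '[odj6]'.

'[odj6]'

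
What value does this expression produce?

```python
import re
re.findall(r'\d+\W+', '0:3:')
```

Since nothing is captured, `findall` lists the 2 matched substrings directly.

['0:', '3:']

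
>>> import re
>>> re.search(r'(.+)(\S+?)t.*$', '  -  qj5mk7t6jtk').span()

The match spans [0:16] → '  -  qj5mk7t6jtk'.

(0, 16)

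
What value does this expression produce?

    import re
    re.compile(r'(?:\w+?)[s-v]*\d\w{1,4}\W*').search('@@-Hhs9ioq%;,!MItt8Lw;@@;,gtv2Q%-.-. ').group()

The pattern matches one or more of a word character (lazy) (non-capturing group); then zero or more of a character in [s-v], then a digit; then 1 to 4 of a word character, then zero or more of a non-word character.
The match spans [3:14] → 'Hhs9ioq%;,!'.

'Hhs9ioq%;,!'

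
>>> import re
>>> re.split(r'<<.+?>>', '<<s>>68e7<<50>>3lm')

Because the quantifier is non-greedy, it stops expanding at the earliest point where the rest of the pattern can succeed.
Each match becomes a cut point; 3 segments remain.

['', '68e7', '3lm']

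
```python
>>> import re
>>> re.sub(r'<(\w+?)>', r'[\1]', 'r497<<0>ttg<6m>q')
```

'r497<[0]ttg[6m]q'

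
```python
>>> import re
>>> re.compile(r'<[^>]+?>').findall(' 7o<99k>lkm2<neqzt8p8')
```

['<99k>']

Walking the string: at [3:8] → '<99k>'.
No capturing groups, so `findall` returns the 1 full match string.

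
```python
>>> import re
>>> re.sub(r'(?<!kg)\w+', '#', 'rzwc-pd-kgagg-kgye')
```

`(?!…)`/`(?<!…)` only lets a position through if the neighbouring text does NOT match; no characters are consumed.
Matches: at [0:4] → 'rzwc'; at [5:7] → 'pd'; at [8:13] → 'kgagg'; at [14:18] → 'kgye'.
Each match is replaced by '#'.

'#-#-#-#'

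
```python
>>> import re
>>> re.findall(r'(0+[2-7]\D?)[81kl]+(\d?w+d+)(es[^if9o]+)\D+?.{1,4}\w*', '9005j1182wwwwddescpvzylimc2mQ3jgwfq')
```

Pattern: one or more of the literal '0', then a character in [2-7], then optionally a non-digit (captured); then one or more of one of [81kl]; then optionally a digit, then one or more of a literal 'w', then one or more of a literal 'd' (captured); then the literal 'es', then one or more of any character except [if9o] (captured); then one or more of a non-digit (lazy), then 1 to 4 of any character, then zero or more of a word character.
Multiple groups make `findall` return tuples — one 3-tuple for the one match.

[('005j', '2wwwwdd', 'escpvzyl')]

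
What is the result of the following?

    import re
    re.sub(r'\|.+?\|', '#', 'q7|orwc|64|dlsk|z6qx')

'q7#64#z6qx'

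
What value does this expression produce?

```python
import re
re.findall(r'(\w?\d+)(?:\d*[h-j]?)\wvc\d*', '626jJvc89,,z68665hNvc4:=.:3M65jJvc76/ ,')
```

The pattern matches optionally a word character, then one or more of a digit (captured); then zero or more of a digit, then optionally a character in [h-j] (non-capturing group); then a word character, then the literal 'vc', then zero or more of a digit.
Matches: at [0:9] match '626jJvc89', group 1 = '626'; at [11:22] match 'z68665hNvc4', group 1 = 'z68665'; at [27:36] match 'M65jJvc76', group 1 = 'M65'.
One capturing group, so `findall` returns just the captured substring from each match — 3 in all.

['626', 'z68665', 'M65']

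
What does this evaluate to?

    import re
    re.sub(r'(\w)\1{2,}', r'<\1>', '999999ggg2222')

'<9><g><2>'

A backreference is literal: `\1` must see the identical characters the first group matched.
Matches: at [0:6] → '999999'; at [6:9] → 'ggg'; at [9:13] → '2222'.
Each match is replaced using the text its own group 1 captured.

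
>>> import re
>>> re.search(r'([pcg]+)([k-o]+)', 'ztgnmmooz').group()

'gnmmoo'

Pattern: one or more of one of [pcg] (captured); then one or more of a character in [k-o] (captured).
The match spans [2:8] → 'gnmmoo'.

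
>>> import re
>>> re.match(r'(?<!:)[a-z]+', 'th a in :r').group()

'th'

`re.match` won't scan ahead — the pattern has to work from the very first character.
The match spans [0:2] → 'th'.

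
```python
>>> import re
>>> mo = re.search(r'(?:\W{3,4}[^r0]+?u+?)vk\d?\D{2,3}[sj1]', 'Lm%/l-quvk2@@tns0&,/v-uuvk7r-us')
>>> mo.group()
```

'&,/v-uuvk7r-us'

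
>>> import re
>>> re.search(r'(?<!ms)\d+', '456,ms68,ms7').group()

'456'

`(?!…)`/`(?<!…)` only lets a position through if the neighbouring text does NOT match; no characters are consumed.
`re.search` tries every starting position until one works.
The match spans [0:3] → '456'.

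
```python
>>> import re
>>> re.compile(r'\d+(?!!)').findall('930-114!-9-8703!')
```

`(?!…)`/`(?<!…)` only lets a position through if the neighbouring text does NOT match; no characters are consumed.
Walking the string: at [0:3] → '930'; at [4:6] → '11'; at [9:10] → '9'; at [11:14] → '870'.
No capturing groups, so `findall` returns the 4 full match strings.

['930', '11', '9', '870']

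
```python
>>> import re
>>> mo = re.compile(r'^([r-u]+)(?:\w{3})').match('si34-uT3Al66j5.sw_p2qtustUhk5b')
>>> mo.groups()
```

('s',)

This matches anchored at the start of the string; then one or more of a character in [r-u] (captured); then exactly 3 of a word character (non-capturing group).
`re.match` only tries the pattern at the start of the string.
The match spans [0:4] → 'si34'.
Captured: group 1 = 's'.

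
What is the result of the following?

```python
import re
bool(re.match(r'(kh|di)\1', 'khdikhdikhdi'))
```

False

`\1` has to match the exact text group 1 already captured.
`re.match` won't scan ahead — the pattern has to work from the very first character.
Here position 0 doesn't satisfy it, so the call returns None, and `bool(None)` is False.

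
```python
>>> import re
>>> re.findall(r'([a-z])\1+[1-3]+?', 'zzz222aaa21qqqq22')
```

`\1` has to match the exact text group 1 already captured.
`findall` collects group 1 from each match (3 total).

['z', 'a', 'q']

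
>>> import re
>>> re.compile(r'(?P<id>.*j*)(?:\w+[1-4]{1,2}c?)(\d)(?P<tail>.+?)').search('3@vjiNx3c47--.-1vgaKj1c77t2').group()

'3@vjiNx3c47--.-1vgaKj1c77'

Pattern: zero or more of any character, then zero or more of the literal 'j' (captured as 'id'); then one or more of a word character, then 1 to 2 of a character in [1-4], then optionally a literal 'c' (non-capturing group); then a digit (captured); then one or more of any character (lazy) (captured as 'tail').
Lazy quantifiers expand one character at a time until the remainder of the pattern can match.
`search` walks the string left to right and returns the first match it finds.
The match spans [0:25] → '3@vjiNx3c47--.-1vgaKj1c77'.
Captured: group 1 = '3@vjiNx3c47--.-1vgaK', group 2 = '7', group 3 = '7'.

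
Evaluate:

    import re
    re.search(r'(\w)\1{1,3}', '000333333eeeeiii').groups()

('0',)

The match spans [0:3] → '000'.
Captured: group 1 = '0'.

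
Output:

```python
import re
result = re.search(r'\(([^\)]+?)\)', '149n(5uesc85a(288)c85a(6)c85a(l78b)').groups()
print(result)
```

The match spans [4:18] → '(5uesc85a(288)'.
Captured: group 1 = '5uesc85a(288'.

('5uesc85a(288',)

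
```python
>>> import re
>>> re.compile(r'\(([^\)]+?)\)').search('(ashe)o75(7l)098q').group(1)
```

'ashe'

`re.search` tries every starting position until one works.
The match spans [0:6] → '(ashe)'.
Captured: group 1 = 'ashe'.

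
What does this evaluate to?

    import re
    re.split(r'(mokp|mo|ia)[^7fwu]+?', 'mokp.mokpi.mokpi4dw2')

['', 'mokp', '', 'mokp', '.', 'mokp', '4dw2']

`|` is ordered: at each position the engine commits to the first alternative that works.
`re.split` interleaves the captured-group text with the surrounding fragments.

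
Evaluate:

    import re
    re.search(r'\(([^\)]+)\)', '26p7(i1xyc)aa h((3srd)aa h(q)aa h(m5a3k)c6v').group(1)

`re.search` tries every starting position until one works.
The match spans [4:11] → '(i1xyc)'.
Captured: group 1 = 'i1xyc'.

'i1xyc'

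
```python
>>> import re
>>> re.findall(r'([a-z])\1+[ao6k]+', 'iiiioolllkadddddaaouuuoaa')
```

A backreference is literal: `\1` must see the identical characters the first group matched.
`findall` collects group 1 from each match (4 total).

['i', 'l', 'd', 'u']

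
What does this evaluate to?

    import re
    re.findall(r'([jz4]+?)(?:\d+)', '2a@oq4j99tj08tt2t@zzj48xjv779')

['4j', 'j', 'zzj']

Pattern: one or more of one of [jz4] (lazy) (captured); then one or more of a digit (non-capturing group).
`findall` collects group 1 from each match (3 total).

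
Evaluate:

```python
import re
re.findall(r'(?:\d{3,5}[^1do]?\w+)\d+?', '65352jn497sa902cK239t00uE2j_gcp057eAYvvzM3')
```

['65352jn497sa902cK239t00uE2j_gcp057eAYvvzM3']

Pattern: 3 to 5 of a digit, then optionally any character except [1do], then one or more of a word character (non-capturing group); then one or more of a digit (lazy).
Scanning left to right: at [0:42] → '65352jn497sa902cK239t00uE2j_gcp057eAYvvzM3'.
No capturing groups, so `findall` returns the 1 full match string.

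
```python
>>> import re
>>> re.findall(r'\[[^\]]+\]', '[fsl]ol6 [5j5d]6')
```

['[fsl]', '[5j5d]']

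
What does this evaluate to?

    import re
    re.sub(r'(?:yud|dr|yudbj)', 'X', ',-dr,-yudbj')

The regex engine tests alternatives in the order written; an earlier branch that matches wins even if a later one would match more.
Each match is replaced by 'X'.

',-X,-Xbj'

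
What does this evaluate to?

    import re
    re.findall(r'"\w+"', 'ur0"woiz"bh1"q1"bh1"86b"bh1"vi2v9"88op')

['"woiz"', '"q1"', '"86b"', '"vi2v9"']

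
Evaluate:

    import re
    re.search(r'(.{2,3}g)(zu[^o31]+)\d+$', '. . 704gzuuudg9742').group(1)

The match spans [4:18] → '704gzuuudg9742'.
Captured: group 1 = '704g', group 2 = 'zuuudg974'.

'704g'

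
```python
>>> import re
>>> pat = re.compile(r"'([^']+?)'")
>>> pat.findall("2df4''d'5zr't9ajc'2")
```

['d', 't9ajc']

Walking the string: at [5:8] match "'d'", group 1 = 'd'; at [11:18] match "'t9ajc'", group 1 = 't9ajc'.
`findall` collects group 1 from each match (2 total).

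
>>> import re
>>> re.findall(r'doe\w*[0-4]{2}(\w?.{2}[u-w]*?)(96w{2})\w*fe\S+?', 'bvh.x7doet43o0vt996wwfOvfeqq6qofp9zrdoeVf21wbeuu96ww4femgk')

[('wbeuu', '96ww')]

Pattern: the literal 'doe', then zero or more of a word character, then exactly 2 of a character in [0-4]; then optionally a word character, then exactly 2 of any character, then zero or more of a character in [u-w] (lazy) (captured); then the literal '96', then exactly 2 of a literal 'w' (captured); then zero or more of a word character, then the literal 'fe', then one or more of a non-whitespace character (lazy).
With 2 capturing groups, `findall` returns a 2-tuple per match.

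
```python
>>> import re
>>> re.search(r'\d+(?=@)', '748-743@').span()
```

(4, 7)

Lookahead/lookbehind check context without consuming it, so the matched span excludes the asserted characters.
The match spans [4:7] → '743'.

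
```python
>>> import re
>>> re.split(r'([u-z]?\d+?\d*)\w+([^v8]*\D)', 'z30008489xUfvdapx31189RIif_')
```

Because the pattern has a capturing group, `split` also inserts each captured text between the pieces.

['', 'z30008489', '_', '']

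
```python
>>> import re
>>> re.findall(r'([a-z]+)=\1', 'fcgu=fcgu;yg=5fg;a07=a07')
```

['fcgu']

After group 1 captures some text, `\1` only succeeds where that same text appears again.
Because there's exactly one group, `findall` drops the full match and keeps group 1 from the one hit.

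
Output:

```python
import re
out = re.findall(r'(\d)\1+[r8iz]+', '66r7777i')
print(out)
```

`\1` is not a pattern — it's the concrete string captured by group 1, re-applied verbatim.
Because there's exactly one group, `findall` drops the full match and keeps group 1 from each hit.

['6', '7']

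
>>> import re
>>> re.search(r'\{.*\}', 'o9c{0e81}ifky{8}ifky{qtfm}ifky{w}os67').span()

The match spans [3:33] → '{0e81}ifky{8}ifky{qtfm}ifky{w}'.

(3, 33)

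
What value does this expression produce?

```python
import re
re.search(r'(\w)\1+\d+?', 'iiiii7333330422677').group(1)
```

The match spans [0:6] → 'iiiii7'.
Captured: group 1 = 'i'.

'i'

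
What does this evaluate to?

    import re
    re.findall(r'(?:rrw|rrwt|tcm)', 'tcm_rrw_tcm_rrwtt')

Alternation isn't longest-match — the leftmost alternative that fits at this position is chosen.
Matches: at [0:3] → 'tcm'; at [4:7] → 'rrw'; at [8:11] → 'tcm'; at [12:15] → 'rrw'.
Since nothing is captured, `findall` lists the 4 matched substrings directly.

['tcm', 'rrw', 'tcm', 'rrw']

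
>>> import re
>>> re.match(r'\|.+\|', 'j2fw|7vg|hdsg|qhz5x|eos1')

`re.match` won't scan ahead — the pattern has to work from the very first character.
Here the string doesn't start with a match, so the call returns None.

None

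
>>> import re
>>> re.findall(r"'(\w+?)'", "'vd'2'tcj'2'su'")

['vd', 'tcj', 'su']

Scanning left to right: at [0:4] match "'vd'", group 1 = 'vd'; at [5:10] match "'tcj'", group 1 = 'tcj'; at [11:15] match "'su'", group 1 = 'su'.
One capturing group, so `findall` returns just the captured substring from each match — 3 in all.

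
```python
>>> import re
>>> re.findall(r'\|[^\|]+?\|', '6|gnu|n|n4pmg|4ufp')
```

`findall` yields the raw match text (2 of them) because the pattern has no groups.

['|gnu|', '|n4pmg|']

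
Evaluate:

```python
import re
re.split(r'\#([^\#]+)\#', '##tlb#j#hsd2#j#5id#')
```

['#', 'tlb', 'j', 'hsd2', 'j', '5id', '']

Matches to split on: at [1:6] → '#tlb#'; at [7:13] → '#hsd2#'; at [14:19] → '#5id#'.
With a capturing group present, the delimiter's captured portion is kept in the result list.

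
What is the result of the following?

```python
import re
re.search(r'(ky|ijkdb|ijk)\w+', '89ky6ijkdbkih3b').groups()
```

Unlike `match`, `search` isn't anchored — it looks for the pattern anywhere in the string.
The match spans [2:15] → 'ky6ijkdbkih3b'.
Captured: group 1 = 'ky'.

('ky',)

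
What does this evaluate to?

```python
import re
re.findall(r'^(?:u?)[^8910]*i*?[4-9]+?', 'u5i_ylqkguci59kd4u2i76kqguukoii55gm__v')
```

The pattern matches anchored at the start of the string; then optionally a literal 'u' (non-capturing group); then zero or more of any character except [8910]; then zero or more of the literal 'i' (lazy), then one or more of a character in [4-9] (lazy).
Scanning left to right: at [0:14] → 'u5i_ylqkguci59'.
Since nothing is captured, `findall` lists the 1 matched substring directly.

['u5i_ylqkguci59']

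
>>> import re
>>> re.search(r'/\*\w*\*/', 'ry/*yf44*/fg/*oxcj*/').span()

`re.search` tries every starting position until one works.
The match spans [2:10] → '/*yf44*/'.

(2, 10)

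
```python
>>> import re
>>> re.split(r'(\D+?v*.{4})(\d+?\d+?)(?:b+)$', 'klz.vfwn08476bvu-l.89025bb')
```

Pattern: one or more of a non-digit (lazy), then zero or more of a literal 'v', then exactly 4 of any character (captured); then one or more of a digit (lazy), then one or more of a digit (lazy) (captured); then one or more of a literal 'b' (non-capturing group); then anchored at the end.
Matches to split on: at [13:26] → 'bvu-l.89025bb'.
Because the pattern has a capturing group, `split` also inserts each captured text between the pieces.

['klz.vfwn08476', 'bvu-l.', '89025', '']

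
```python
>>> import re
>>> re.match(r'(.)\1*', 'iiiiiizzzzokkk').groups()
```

('i',)

The backreference `\1` re-matches whatever the first group consumed, character for character.
`match` is anchored at position 0; if the pattern doesn't fit there, it returns None.
The match spans [0:6] → 'iiiiii'.
Captured: group 1 = 'i'.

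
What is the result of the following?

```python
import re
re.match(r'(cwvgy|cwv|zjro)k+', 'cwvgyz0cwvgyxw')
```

`re.match` only tries the pattern at the start of the string.
Here position 0 doesn't satisfy it, so the call returns None.

None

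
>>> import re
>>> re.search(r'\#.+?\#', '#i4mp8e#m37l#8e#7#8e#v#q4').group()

'#i4mp8e#'

With the lazy modifier that quantifier settles for the fewest repetitions that let the rest of the pattern succeed (the atoms after it are unaffected and can still be greedy).
The match spans [0:8] → '#i4mp8e#'.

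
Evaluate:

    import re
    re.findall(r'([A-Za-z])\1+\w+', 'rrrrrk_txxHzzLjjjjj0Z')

`\1` is not a pattern — it's the concrete string captured by group 1, re-applied verbatim.
One capturing group, so `findall` returns just the captured substring from the one match — 1 in all.

['r']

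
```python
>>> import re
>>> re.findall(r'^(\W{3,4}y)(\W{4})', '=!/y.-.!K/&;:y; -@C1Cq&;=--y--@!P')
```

Pattern: anchored at the start of the string; then 3 to 4 of a non-word character, then the literal 'y' (captured); then exactly 4 of a non-word character (captured).
Walking the string: at [0:8] match '=!/y.-.!', groups = ('=!/y', '.-.!').
With 2 capturing groups, `findall` returns a 2-tuple per match.

[('=!/y', '.-.!')]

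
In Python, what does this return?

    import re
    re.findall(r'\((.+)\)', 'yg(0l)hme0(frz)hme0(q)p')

Walking the string: at [2:22] match '(0l)hme0(frz)hme0(q)', group 1 = '0l)hme0(frz)hme0(q'.
`findall` collects group 1 from the one match (1 total).

['0l)hme0(frz)hme0(q']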